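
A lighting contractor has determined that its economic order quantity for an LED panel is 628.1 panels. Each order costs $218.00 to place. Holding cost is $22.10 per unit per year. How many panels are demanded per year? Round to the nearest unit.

D ≈ 19,997 panels per year

Squaring Q* = √(2DS/H) gives Q*² = 2DS/H.
From Q* = √(2DS/H): D = Q*²H / (2S) = 628.1² × 22.1 / (2 × 218) = 19996.932.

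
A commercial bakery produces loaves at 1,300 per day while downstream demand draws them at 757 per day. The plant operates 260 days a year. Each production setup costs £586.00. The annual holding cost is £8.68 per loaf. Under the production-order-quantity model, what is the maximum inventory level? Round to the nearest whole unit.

Annual demand D = 757 × 260 = 196,820.
Production build-up factor (1 − d/p) = 1 − 757/1,300 = 0.4177.
Q* = √(2DS / (H(1 − d/p))) = √(2 × 196,820 × 586 / (8.68 × 0.4177)).
= √(230,673,040 / 3.6256) ≈ 7976.462.
Maximum inventory = Q*(1 − d/p) = 7976.462 × 0.4177 ≈ 3331.707.

I_max ≈ 3,332 loaves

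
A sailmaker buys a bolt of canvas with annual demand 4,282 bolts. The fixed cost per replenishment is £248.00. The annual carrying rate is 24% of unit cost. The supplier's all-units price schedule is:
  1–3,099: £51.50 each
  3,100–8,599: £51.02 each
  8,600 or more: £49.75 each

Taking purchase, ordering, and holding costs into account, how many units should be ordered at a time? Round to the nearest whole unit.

Holding cost per unit per year at price C is H = 0.24·C.
For each price level, check whether its EOQ is feasible; otherwise the best quantity at that price is the breakpoint.
EOQ at £51.50 = 414.5 (feasible in tier 1): TC = 4,282×£51.50 + (4,282/414.5)×248 + (414.5/2)×0.24×£51.50 = £225,646.58.
EOQ at £51.02 = 416.5 < 3100, so use break Q=3100: TC = 4,282×£51.02 + (4,282/3100.0)×248 + (3100.0/2)×0.24×£51.02 = £237,789.64.
EOQ at £49.75 = 421.8 < 8600, so use break Q=8600: TC = 4,282×£49.75 + (4,282/8600.0)×248 + (8600.0/2)×0.24×£49.75 = £264,494.98.
Lowest total cost is £225,646.58 at Q = 414.5.

Q* ≈ 415 bolts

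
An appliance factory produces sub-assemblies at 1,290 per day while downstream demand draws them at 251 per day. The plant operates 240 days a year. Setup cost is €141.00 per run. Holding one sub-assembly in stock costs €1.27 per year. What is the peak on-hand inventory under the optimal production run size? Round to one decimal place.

I_max ≈ 3,282.3 sub-assemblies

Annual demand D = 251 × 240 = 60,240.
Production build-up factor (1 − d/p) = 1 − 251/1,290 = 0.8054.
Q* = √(2DS / (H(1 − d/p))) = √(2 × 60,240 × 141 / (1.27 × 0.8054)).
= √(16,987,680 / 1.0229) ≈ 4075.231.
Maximum inventory = Q*(1 − d/p) = 4075.231 × 0.8054 ≈ 3282.299.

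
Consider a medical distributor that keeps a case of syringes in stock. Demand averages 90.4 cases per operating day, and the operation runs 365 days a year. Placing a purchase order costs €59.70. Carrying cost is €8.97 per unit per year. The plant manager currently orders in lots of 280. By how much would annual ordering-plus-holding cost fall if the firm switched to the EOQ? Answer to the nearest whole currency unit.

Annual demand D = 90.4 × 365 = 32,996.
EOQ = √(2DS/H) = √(2 × 32,996 × 59.7 / 8.97) ≈ 662.73.
Cost at Q* = (D/Q*)S + (Q*/2)H = √(2DSH) ≈ €5,944.69.
Cost at Q = 280: (32,996/280)×59.7 + (280/2)×8.97 = €7,035.22 + €1,255.80 = €8,291.02.
Excess = €8,291.02 − €5,944.69 = €2,346.33.

Extra cost ≈ €2,346 per year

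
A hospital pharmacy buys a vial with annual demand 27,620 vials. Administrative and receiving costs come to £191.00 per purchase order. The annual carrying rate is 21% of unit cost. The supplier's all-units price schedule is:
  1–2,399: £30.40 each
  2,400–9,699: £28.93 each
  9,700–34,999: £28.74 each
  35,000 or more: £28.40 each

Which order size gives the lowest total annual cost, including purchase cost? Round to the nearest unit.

Q* ≈ 2,400 vials

Holding cost per unit per year at price C is H = 0.21·C.
Candidates are each tier's EOQ (if it falls in that tier) and each price-break quantity.
EOQ at £30.40 = 1285.6 (feasible in tier 1): TC = 27,620×£30.40 + (27,620/1285.6)×191 + (1285.6/2)×0.21×£30.40 = £847,855.10.
EOQ at £28.93 = 1317.8 < 2400, so use break Q=2400: TC = 27,620×£28.93 + (27,620/2400.0)×191 + (2400.0/2)×0.21×£28.93 = £808,535.05.
EOQ at £28.74 = 1322.2 < 9700, so use break Q=9700: TC = 27,620×£28.74 + (27,620/9700.0)×191 + (9700.0/2)×0.21×£28.74 = £823,614.35.
EOQ at £28.40 = 1330.1 < 35000, so use break Q=35000: TC = 27,620×£28.40 + (27,620/35000.0)×191 + (35000.0/2)×0.21×£28.40 = £888,928.73.
Lowest total cost is £808,535.05 at Q = 2400.0.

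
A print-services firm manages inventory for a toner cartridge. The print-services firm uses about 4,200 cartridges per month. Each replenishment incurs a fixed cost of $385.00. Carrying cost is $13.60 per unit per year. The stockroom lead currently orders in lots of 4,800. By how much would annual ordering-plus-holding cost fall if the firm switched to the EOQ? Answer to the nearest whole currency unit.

Annual demand D = 4,200 × 12 = 50,400.
EOQ = √(2DS/H) = √(2 × 50,400 × 385 / 13.6) ≈ 1689.24.
Cost at Q* = (D/Q*)S + (Q*/2)H = √(2DSH) ≈ $22,973.65.
Cost at Q = 4,800: (50,400/4,800)×385 + (4,800/2)×13.6 = $4,042.50 + $32,640.00 = $36,682.50.
Excess = $36,682.50 − $22,973.65 = $13,708.85.

Extra cost ≈ $13,709 per year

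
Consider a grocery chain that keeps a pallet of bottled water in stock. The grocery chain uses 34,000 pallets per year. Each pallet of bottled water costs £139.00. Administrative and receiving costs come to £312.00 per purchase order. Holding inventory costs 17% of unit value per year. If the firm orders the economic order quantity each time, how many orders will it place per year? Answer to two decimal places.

Holding cost H = 0.17 × £139.00 = £23.6300 per unit per year.
Q* = √(2DS/H) = √(2 × 34,000 × 312 / 23.63) ≈ 947.55.
Orders per year = D / Q* = 34,000 / 947.55 ≈ 35.882.

N ≈ 35.88 orders per year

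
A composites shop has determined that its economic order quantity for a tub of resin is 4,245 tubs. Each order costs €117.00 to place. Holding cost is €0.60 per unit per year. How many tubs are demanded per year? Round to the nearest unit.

Squaring Q* = √(2DS/H) gives Q*² = 2DS/H.
From Q* = √(2DS/H): D = Q*²H / (2S) = 4,245² × 0.6 / (2 × 117) = 46205.192.

D ≈ 46,205 tubs per year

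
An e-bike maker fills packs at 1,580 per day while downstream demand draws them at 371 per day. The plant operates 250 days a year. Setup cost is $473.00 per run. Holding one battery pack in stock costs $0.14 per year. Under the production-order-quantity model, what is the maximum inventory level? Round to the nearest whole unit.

I_max ≈ 21,899 packs

Annual demand D = 371 × 250 = 92,750.
Production build-up factor (1 − d/p) = 1 − 371/1,580 = 0.7652.
Q* = √(2DS / (H(1 − d/p))) = √(2 × 92,750 × 473 / (0.14 × 0.7652)).
= √(87,741,500 / 0.1071) ≈ 28618.964.
Maximum inventory = Q*(1 − d/p) = 28618.964 × 0.7652 ≈ 21898.941.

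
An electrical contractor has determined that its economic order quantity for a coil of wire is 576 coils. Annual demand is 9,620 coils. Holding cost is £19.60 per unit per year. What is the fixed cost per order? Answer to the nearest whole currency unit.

Invert the EOQ relation Q*² = 2DS/H.
From Q* = √(2DS/H): S = Q*²H / (2D) = 576² × 19.6 / (2 × 9,620) = 337.9839.

S ≈ £338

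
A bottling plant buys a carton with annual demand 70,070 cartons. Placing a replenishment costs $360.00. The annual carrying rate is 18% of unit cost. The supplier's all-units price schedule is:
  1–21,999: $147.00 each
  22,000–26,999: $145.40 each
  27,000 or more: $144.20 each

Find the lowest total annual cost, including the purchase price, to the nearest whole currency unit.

TC* ≈ $10,336,827

Holding cost per unit per year at price C is H = 0.18·C.
Candidates are each tier's EOQ (if it falls in that tier) and each price-break quantity.
EOQ at $147.00 = 1380.8 (feasible in tier 1): TC = 70,070×$147.00 + (70,070/1380.8)×360 + (1380.8/2)×0.18×$147.00 = $10,336,826.52.
EOQ at $145.40 = 1388.4 < 22000, so use break Q=22000: TC = 70,070×$145.40 + (70,070/22000.0)×360 + (22000.0/2)×0.18×$145.40 = $10,477,216.60.
EOQ at $144.20 = 1394.2 < 27000, so use break Q=27000: TC = 70,070×$144.20 + (70,070/27000.0)×360 + (27000.0/2)×0.18×$144.20 = $10,455,434.27.
Lowest total cost among the candidates is at Q = 1380.8.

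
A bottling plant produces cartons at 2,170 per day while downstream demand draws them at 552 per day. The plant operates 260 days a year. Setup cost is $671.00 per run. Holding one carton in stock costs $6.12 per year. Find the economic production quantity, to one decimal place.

Annual demand D = 552 × 260 = 143,520.
Production build-up factor (1 − d/p) = 1 − 552/2,170 = 0.7456.
Q* = √(2DS / (H(1 − d/p))) = √(2 × 143,520 × 671 / (6.12 × 0.7456)).
= √(192,603,840 / 4.5632) ≈ 6496.768.

Q* ≈ 6,496.8 cartons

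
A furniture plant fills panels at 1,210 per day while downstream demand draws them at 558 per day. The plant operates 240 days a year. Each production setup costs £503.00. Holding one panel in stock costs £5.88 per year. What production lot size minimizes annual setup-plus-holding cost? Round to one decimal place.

Annual demand D = 558 × 240 = 133,920.
Production build-up factor (1 − d/p) = 1 − 558/1,210 = 0.5388.
Q* = √(2DS / (H(1 − d/p))) = √(2 × 133,920 × 503 / (5.88 × 0.5388)).
= √(134,723,520 / 3.1684) ≈ 6520.816.

Q* ≈ 6,520.8 panels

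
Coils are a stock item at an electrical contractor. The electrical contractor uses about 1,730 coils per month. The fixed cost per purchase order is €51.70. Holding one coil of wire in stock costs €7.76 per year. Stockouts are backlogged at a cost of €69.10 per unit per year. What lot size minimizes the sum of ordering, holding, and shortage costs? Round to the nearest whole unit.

Q* ≈ 555 coils

Annual demand D = 1,730 × 12 = 20,760.
With planned backorders, Q* = √(2DS/H) · √((H+B)/B).
√(2DS/H) = √(2 × 20,760 × 51.7 / 7.76) = 525.948.
√((H+B)/B) = √((7.76+69.1)/69.1) = 1.0547.
Q* ≈ 554.695.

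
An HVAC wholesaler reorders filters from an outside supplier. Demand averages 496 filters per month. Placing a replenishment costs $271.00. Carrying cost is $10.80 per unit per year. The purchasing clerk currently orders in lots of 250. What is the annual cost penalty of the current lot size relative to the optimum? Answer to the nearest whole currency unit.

Annual demand D = 496 × 12 = 5,952.
EOQ = √(2DS/H) = √(2 × 5,952 × 271 / 10.8) ≈ 546.54.
Cost at Q* = (D/Q*)S + (Q*/2)H = √(2DSH) ≈ $5,902.59.
Cost at Q = 250: (5,952/250)×271 + (250/2)×10.8 = $6,451.97 + $1,350.00 = $7,801.97.
Excess = $7,801.97 − $5,902.59 = $1,899.37.

Extra cost ≈ $1,899 per year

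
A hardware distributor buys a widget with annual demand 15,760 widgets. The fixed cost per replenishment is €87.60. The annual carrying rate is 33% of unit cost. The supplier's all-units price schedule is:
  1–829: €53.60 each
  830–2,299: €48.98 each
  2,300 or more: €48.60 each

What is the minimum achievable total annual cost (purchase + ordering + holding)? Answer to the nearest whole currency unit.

Holding cost per unit per year at price C is H = 0.33·C.
For each price level, check whether its EOQ is feasible; otherwise the best quantity at that price is the breakpoint.
EOQ at €53.60 = 395.1 (feasible in tier 1): TC = 15,760×€53.60 + (15,760/395.1)×87.6 + (395.1/2)×0.33×€53.60 = €851,724.51.
EOQ at €48.98 = 413.3 < 830, so use break Q=830: TC = 15,760×€48.98 + (15,760/830.0)×87.6 + (830.0/2)×0.33×€48.98 = €780,295.96.
EOQ at €48.60 = 414.9 < 2300, so use break Q=2300: TC = 15,760×€48.60 + (15,760/2300.0)×87.6 + (2300.0/2)×0.33×€48.60 = €784,979.95.
Lowest total cost among the candidates is at Q = 830.0.

TC* ≈ €780,296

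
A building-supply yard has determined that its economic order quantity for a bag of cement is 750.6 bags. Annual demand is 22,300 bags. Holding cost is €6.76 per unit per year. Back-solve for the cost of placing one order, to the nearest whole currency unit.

The basic EOQ model gives Q* = √(2DS/H); rearrange for the unknown.
From Q* = √(2DS/H): S = Q*²H / (2D) = 750.6² × 6.76 / (2 × 22,300) = 85.3943.

S ≈ €85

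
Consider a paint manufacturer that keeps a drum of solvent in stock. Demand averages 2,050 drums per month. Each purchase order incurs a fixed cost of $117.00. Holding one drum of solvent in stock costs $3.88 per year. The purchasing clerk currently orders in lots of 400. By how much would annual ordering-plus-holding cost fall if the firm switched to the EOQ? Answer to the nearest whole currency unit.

Annual demand D = 2,050 × 12 = 24,600.
EOQ = √(2DS/H) = √(2 × 24,600 × 117 / 3.88) ≈ 1218.03.
Cost at Q* = (D/Q*)S + (Q*/2)H = √(2DSH) ≈ $4,725.97.
Cost at Q = 400: (24,600/400)×117 + (400/2)×3.88 = $7,195.50 + $776.00 = $7,971.50.
Excess = $7,971.50 − $4,725.97 = $3,245.53.

Extra cost ≈ $3,246 per year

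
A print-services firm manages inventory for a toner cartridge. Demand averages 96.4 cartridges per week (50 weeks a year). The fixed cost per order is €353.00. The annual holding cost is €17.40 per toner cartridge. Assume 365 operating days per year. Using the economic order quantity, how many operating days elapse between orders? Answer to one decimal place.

T ≈ 33.5 days

Annual demand D = 96.4 × 50 = 4,820.
The optimal lot size = √(2DS/H) = √(2 × 4,820 × 353 / 17.4) ≈ 442.23.
Cycle time = Q*/D × 365 = 442.23 / 4,820 × 365 ≈ 33.489 days.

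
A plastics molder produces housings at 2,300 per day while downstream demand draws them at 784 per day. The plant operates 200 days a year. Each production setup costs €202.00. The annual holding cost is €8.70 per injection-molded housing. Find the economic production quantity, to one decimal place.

Annual demand D = 784 × 200 = 156,800.
Production build-up factor (1 − d/p) = 1 − 784/2,300 = 0.6591.
Q* = √(2DS / (H(1 − d/p))) = √(2 × 156,800 × 202 / (8.7 × 0.6591)).
= √(63,347,200 / 5.7344) ≈ 3323.674.

Q* ≈ 3,323.7 housings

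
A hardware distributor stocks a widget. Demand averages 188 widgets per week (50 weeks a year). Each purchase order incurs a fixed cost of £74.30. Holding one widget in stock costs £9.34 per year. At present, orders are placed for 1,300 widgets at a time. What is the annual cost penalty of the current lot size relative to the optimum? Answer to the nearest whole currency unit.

Annual demand D = 188 × 50 = 9,400.
EOQ = √(2DS/H) = √(2 × 9,400 × 74.3 / 9.34) ≈ 386.72.
Cost at Q* = (D/Q*)S + (Q*/2)H = √(2DSH) ≈ £3,611.99.
Cost at Q = 1,300: (9,400/1,300)×74.3 + (1,300/2)×9.34 = £537.25 + £6,071.00 = £6,608.25.
Excess = £6,608.25 − £3,611.99 = £2,996.25.

Extra cost ≈ £2,996 per year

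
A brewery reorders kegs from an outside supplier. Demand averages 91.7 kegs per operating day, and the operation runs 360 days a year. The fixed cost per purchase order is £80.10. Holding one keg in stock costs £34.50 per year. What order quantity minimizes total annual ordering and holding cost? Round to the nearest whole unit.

Q* ≈ 392 kegs

Annual demand D = 91.7 × 360 = 33,012.
EOQ = √(2DS / H) = √(2 × 33,012 × 80.1 / 34.5).
= √(5,288,522.4 / 34.5) = √153,290.5043 ≈ 391.523.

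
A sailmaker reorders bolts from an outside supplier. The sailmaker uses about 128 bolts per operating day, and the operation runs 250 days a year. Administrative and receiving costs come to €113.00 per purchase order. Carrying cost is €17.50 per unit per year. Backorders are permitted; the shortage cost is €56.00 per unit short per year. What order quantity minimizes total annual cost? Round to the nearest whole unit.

Q* ≈ 736 bolts

Annual demand D = 128 × 250 = 32,000.
With planned backorders, Q* = √(2DS/H) · √((H+B)/B).
√(2DS/H) = √(2 × 32,000 × 113 / 17.5) = 642.851.
√((H+B)/B) = √((17.5+56)/56) = 1.1456.
Q* ≈ 736.478.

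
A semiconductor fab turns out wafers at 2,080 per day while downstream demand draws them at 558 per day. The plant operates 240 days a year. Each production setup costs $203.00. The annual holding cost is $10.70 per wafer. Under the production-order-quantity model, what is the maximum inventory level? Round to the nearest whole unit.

Annual demand D = 558 × 240 = 133,920.
Production build-up factor (1 − d/p) = 1 − 558/2,080 = 0.7317.
Q* = √(2DS / (H(1 − d/p))) = √(2 × 133,920 × 203 / (10.7 × 0.7317)).
= √(54,371,520 / 7.8295) ≈ 2635.228.
Maximum inventory = Q*(1 − d/p) = 2635.228 × 0.7317 ≈ 1928.277.

I_max ≈ 1,928 wafers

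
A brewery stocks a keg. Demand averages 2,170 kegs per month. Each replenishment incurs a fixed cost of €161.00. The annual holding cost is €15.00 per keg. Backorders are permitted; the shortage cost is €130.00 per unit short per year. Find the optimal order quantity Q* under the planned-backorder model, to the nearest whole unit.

Q* ≈ 790 kegs

Annual demand D = 2,170 × 12 = 26,040.
With planned backorders, Q* = √(2DS/H) · √((H+B)/B).
√(2DS/H) = √(2 × 26,040 × 161 / 15) = 747.658.
√((H+B)/B) = √((15+130)/130) = 1.0561.
Q* ≈ 789.615.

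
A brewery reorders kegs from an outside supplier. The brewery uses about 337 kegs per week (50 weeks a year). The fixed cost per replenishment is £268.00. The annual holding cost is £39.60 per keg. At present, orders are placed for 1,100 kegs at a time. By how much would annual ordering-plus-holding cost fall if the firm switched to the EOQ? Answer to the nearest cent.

Annual demand D = 337 × 50 = 16,850.
EOQ = √(2DS/H) = √(2 × 16,850 × 268 / 39.6) ≈ 477.57.
Cost at Q* = (D/Q*)S + (Q*/2)H = √(2DSH) ≈ £18,911.67.
Cost at Q = 1,100: (16,850/1,100)×268 + (1,100/2)×39.6 = £4,105.27 + £21,780.00 = £25,885.27.
Excess = £25,885.27 − £18,911.67 = £6,973.60.

Extra cost ≈ £6,973.60 per year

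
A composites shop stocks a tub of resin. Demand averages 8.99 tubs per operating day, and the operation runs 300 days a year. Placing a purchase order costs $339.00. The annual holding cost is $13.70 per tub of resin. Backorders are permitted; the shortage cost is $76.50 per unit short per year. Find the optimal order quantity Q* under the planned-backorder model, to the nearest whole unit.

Annual demand D = 8.99 × 300 = 2,697.
With planned backorders, Q* = √(2DS/H) · √((H+B)/B).
√(2DS/H) = √(2 × 2,697 × 339 / 13.7) = 365.338.
√((H+B)/B) = √((13.7+76.5)/76.5) = 1.0859.
Q* ≈ 396.705.

Q* ≈ 397 tubs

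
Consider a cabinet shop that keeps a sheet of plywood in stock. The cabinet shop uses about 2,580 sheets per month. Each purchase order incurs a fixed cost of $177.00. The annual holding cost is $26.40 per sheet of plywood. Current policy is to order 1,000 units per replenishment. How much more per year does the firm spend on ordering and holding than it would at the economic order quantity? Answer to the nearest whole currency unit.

Extra cost ≈ $1,670 per year

Annual demand D = 2,580 × 12 = 30,960.
EOQ = √(2DS/H) = √(2 × 30,960 × 177 / 26.4) ≈ 644.32.
Cost at Q* = (D/Q*)S + (Q*/2)H = √(2DSH) ≈ $17,009.99.
Cost at Q = 1,000: (30,960/1,000)×177 + (1,000/2)×26.4 = $5,479.92 + $13,200.00 = $18,679.92.
Excess = $18,679.92 − $17,009.99 = $1,669.93.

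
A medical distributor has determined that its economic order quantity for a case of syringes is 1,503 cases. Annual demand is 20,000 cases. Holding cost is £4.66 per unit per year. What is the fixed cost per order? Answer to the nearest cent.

Invert the EOQ relation Q*² = 2DS/H.
From Q* = √(2DS/H): S = Q*²H / (2D) = 1,503² × 4.66 / (2 × 20,000) = 263.1745.

S ≈ £263.17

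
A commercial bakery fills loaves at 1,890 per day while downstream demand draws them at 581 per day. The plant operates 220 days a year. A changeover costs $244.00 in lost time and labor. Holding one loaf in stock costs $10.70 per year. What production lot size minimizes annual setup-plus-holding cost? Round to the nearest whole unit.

Annual demand D = 581 × 220 = 127,820.
Production build-up factor (1 − d/p) = 1 − 581/1,890 = 0.6926.
Q* = √(2DS / (H(1 − d/p))) = √(2 × 127,820 × 244 / (10.7 × 0.6926)).
= √(62,376,160 / 7.4107) ≈ 2901.206.

Q* ≈ 2,901 loaves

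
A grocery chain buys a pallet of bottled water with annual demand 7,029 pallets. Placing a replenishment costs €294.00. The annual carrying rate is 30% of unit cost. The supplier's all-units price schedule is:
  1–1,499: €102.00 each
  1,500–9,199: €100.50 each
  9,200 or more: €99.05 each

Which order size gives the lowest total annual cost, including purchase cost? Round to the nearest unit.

Holding cost per unit per year at price C is H = 0.30·C.
Evaluate total cost at each tier's feasible EOQ or, if the EOQ is below the tier, at the tier's minimum quantity.
EOQ at €102.00 = 367.5 (feasible in tier 1): TC = 7,029×€102.00 + (7,029/367.5)×294 + (367.5/2)×0.30×€102.00 = €728,203.95.
EOQ at €100.50 = 370.2 < 1500, so use break Q=1500: TC = 7,029×€100.50 + (7,029/1500.0)×294 + (1500.0/2)×0.30×€100.50 = €730,404.68.
EOQ at €99.05 = 372.9 < 9200, so use break Q=9200: TC = 7,029×€99.05 + (7,029/9200.0)×294 + (9200.0/2)×0.30×€99.05 = €833,136.07.
Lowest total cost is €728,203.95 at Q = 367.5.

Q* ≈ 368 pallets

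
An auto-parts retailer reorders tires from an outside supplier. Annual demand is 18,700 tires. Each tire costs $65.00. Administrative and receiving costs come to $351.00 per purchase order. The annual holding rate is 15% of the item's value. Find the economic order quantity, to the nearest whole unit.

Q* ≈ 1,160 tires

Holding cost H = 0.15 × $65.00 = $9.7500 per unit per year.
EOQ = √(2DS / H) = √(2 × 18,700 × 351 / 9.75).
= √(13,127,400 / 9.75) = √1,346,400 ≈ 1160.345.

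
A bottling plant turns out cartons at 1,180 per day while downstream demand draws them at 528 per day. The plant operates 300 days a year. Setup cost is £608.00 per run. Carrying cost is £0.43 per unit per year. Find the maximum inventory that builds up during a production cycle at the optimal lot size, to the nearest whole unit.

Annual demand D = 528 × 300 = 158,400.
Production build-up factor (1 − d/p) = 1 − 528/1,180 = 0.5525.
Q* = √(2DS / (H(1 − d/p))) = √(2 × 158,400 × 608 / (0.43 × 0.5525)).
= √(192,614,400 / 0.2376) ≈ 28472.615.
Maximum inventory = Q*(1 − d/p) = 28472.615 × 0.5525 ≈ 15732.326.

I_max ≈ 15,732 cartons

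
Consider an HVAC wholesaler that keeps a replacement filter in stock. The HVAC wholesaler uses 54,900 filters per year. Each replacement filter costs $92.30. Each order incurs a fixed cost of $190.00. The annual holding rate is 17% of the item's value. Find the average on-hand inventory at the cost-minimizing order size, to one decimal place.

Average inventory ≈ 576.5 filters

Holding cost H = 0.17 × $92.30 = $15.6910 per unit per year.
Q* = √(2DS/H) = √(2 × 54,900 × 190 / 15.691) ≈ 1153.06.
Average inventory = Q*/2 ≈ 1153.06 / 2 = 576.531.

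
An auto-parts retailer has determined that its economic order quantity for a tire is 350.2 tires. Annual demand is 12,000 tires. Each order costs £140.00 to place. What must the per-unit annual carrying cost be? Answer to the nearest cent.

H ≈ £27.40

Squaring Q* = √(2DS/H) gives Q*² = 2DS/H.
From Q* = √(2DS/H): H = 2DS / Q*² = 2 × 12,000 × 140 / 350.2² = 27.3973.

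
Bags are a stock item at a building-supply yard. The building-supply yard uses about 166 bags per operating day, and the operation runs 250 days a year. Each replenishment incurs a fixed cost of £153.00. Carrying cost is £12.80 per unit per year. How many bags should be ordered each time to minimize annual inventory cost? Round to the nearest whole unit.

Q* ≈ 996 bags

Annual demand D = 166 × 250 = 41,500.
EOQ = √(2DS / H) = √(2 × 41,500 × 153 / 12.8).
= √(12,699,000 / 12.8) = √992,109.375 ≈ 996.047.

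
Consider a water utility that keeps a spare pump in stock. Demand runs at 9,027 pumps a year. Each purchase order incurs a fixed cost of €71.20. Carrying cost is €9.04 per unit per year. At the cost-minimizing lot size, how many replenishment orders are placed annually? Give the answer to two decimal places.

EOQ = √(2DS/H) = √(2 × 9,027 × 71.2 / 9.04) ≈ 377.09.
Orders per year = D / Q* = 9,027 / 377.09 ≈ 23.939.

N ≈ 23.94 orders per year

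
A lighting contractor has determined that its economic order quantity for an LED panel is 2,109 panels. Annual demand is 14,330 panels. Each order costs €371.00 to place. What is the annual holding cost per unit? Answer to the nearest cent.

The basic EOQ model gives Q* = √(2DS/H); rearrange for the unknown.
From Q* = √(2DS/H): H = 2DS / Q*² = 2 × 14,330 × 371 / 2,109² = 2.3905.

H ≈ €2.39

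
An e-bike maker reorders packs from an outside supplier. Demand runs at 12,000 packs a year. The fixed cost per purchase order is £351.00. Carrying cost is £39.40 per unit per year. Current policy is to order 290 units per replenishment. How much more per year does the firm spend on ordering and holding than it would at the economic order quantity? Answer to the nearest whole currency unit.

EOQ = √(2DS/H) = √(2 × 12,000 × 351 / 39.4) ≈ 462.39.
Cost at Q* = (D/Q*)S + (Q*/2)H = √(2DSH) ≈ £18,218.28.
Cost at Q = 290: (12,000/290)×351 + (290/2)×39.4 = £14,524.14 + £5,713.00 = £20,237.14.
Excess = £20,237.14 − £18,218.28 = £2,018.86.

Extra cost ≈ £2,019 per year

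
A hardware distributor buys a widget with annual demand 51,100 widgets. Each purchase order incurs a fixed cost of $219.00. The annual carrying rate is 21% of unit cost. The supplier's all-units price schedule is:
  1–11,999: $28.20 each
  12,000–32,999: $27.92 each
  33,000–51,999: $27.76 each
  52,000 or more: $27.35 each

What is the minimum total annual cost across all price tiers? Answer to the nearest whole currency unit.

Holding cost per unit per year at price C is H = 0.21·C.
Candidates are each tier's EOQ (if it falls in that tier) and each price-break quantity.
EOQ at $28.20 = 1944.1 (feasible in tier 1): TC = 51,100×$28.20 + (51,100/1944.1)×219 + (1944.1/2)×0.21×$28.20 = $1,452,532.82.
EOQ at $27.92 = 1953.8 < 12000, so use break Q=12000: TC = 51,100×$27.92 + (51,100/12000.0)×219 + (12000.0/2)×0.21×$27.92 = $1,462,823.77.
EOQ at $27.76 = 1959.4 < 33000, so use break Q=33000: TC = 51,100×$27.76 + (51,100/33000.0)×219 + (33000.0/2)×0.21×$27.76 = $1,515,063.52.
EOQ at $27.35 = 1974.1 < 52000, so use break Q=52000: TC = 51,100×$27.35 + (51,100/52000.0)×219 + (52000.0/2)×0.21×$27.35 = $1,547,131.21.
Lowest total cost among the candidates is at Q = 1944.1.

TC* ≈ $1,452,533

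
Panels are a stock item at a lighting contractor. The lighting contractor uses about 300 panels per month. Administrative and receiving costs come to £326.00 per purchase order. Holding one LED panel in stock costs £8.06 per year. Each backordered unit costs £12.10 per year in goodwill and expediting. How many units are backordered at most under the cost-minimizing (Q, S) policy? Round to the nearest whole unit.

S* ≈ 278 panels

Annual demand D = 300 × 12 = 3,600.
With planned backorders, Q* = √(2DS/H) · √((H+B)/B).
√(2DS/H) = √(2 × 3,600 × 326 / 8.06) = 539.644.
√((H+B)/B) = √((8.06+12.1)/12.1) = 1.2908.
Q* ≈ 696.563.
S* = Q* · H/(H+B) = 696.563 × 8.06/20.16 ≈ 278.487.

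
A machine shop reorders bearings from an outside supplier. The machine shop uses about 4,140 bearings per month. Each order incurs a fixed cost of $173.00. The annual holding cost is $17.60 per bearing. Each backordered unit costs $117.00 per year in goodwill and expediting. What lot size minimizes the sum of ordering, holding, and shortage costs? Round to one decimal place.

Q* ≈ 1,060.0 bearings

Annual demand D = 4,140 × 12 = 49,680.
With planned backorders, Q* = √(2DS/H) · √((H+B)/B).
√(2DS/H) = √(2 × 49,680 × 173 / 17.6) = 988.263.
√((H+B)/B) = √((17.6+117)/117) = 1.0726.
Q* ≈ 1059.991.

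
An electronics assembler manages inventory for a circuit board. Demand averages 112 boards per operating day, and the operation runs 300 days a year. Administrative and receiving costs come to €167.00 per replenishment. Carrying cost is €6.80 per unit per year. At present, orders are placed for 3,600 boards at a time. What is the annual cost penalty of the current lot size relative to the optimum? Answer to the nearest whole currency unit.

Annual demand D = 112 × 300 = 33,600.
EOQ = √(2DS/H) = √(2 × 33,600 × 167 / 6.8) ≈ 1284.66.
Cost at Q* = (D/Q*)S + (Q*/2)H = √(2DSH) ≈ €8,735.69.
Cost at Q = 3,600: (33,600/3,600)×167 + (3,600/2)×6.8 = €1,558.67 + €12,240.00 = €13,798.67.
Excess = €13,798.67 − €8,735.69 = €5,062.97.

Extra cost ≈ €5,063 per year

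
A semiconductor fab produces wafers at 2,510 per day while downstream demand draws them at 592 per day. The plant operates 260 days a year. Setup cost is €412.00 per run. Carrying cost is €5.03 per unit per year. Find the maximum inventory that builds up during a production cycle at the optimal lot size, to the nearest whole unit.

I_max ≈ 4,389 wafers

Annual demand D = 592 × 260 = 153,920.
Production build-up factor (1 − d/p) = 1 − 592/2,510 = 0.7641.
Q* = √(2DS / (H(1 − d/p))) = √(2 × 153,920 × 412 / (5.03 × 0.7641)).
= √(126,830,080 / 3.8436) ≈ 5744.334.
Maximum inventory = Q*(1 − d/p) = 5744.334 × 0.7641 ≈ 4389.495.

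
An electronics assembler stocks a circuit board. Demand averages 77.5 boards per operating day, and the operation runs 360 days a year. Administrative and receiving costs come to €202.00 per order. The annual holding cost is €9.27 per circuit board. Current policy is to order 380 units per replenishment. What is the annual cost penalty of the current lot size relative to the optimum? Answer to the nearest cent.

Extra cost ≈ €6,370.43 per year

Annual demand D = 77.5 × 360 = 27,900.
EOQ = √(2DS/H) = √(2 × 27,900 × 202 / 9.27) ≈ 1102.69.
Cost at Q* = (D/Q*)S + (Q*/2)H = √(2DSH) ≈ €10,221.92.
Cost at Q = 380: (27,900/380)×202 + (380/2)×9.27 = €14,831.05 + €1,761.30 = €16,592.35.
Excess = €16,592.35 − €10,221.92 = €6,370.43.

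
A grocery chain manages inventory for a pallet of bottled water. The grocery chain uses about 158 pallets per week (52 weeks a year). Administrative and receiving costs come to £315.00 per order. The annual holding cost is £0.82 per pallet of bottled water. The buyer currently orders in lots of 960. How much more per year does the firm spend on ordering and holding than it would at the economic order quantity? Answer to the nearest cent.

Annual demand D = 158 × 52 = 8,216.
EOQ = √(2DS/H) = √(2 × 8,216 × 315 / 0.82) ≈ 2512.43.
Cost at Q* = (D/Q*)S + (Q*/2)H = √(2DSH) ≈ £2,060.19.
Cost at Q = 960: (8,216/960)×315 + (960/2)×0.82 = £2,695.88 + £393.60 = £3,089.47.
Excess = £3,089.47 − £2,060.19 = £1,029.28.

Extra cost ≈ £1,029.28 per year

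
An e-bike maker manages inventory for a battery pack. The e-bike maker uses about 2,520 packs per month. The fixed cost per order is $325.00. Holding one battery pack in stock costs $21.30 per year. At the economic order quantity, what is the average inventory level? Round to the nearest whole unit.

Annual demand D = 2,520 × 12 = 30,240.
EOQ = √(2DS/H) = √(2 × 30,240 × 325 / 21.3) ≈ 960.63.
Average inventory = Q*/2 ≈ 960.63 / 2 = 480.317.

Average inventory ≈ 480 packs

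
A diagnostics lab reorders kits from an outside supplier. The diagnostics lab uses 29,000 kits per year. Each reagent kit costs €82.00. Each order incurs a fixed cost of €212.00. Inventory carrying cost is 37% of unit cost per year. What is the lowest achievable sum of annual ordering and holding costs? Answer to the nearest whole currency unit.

TC* ≈ €19,315

Holding cost H = 0.37 × €82.00 = €30.3400 per unit per year.
EOQ = √(2DS/H) = √(2 × 29,000 × 212 / 30.34) ≈ 636.61.
At the optimum the two cost components are equal, so total cost = 2·(Q*/2)H = Q*·H.
Minimum total = √(2DSH) = √(2 × 29,000 × 212 × 30.34) ≈ 19314.778.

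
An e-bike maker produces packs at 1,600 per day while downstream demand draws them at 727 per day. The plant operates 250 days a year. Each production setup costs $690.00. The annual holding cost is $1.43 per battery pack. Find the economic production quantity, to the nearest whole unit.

Annual demand D = 727 × 250 = 181,750.
Production build-up factor (1 − d/p) = 1 − 727/1,600 = 0.5456.
Q* = √(2DS / (H(1 − d/p))) = √(2 × 181,750 × 690 / (1.43 × 0.5456)).
= √(250,815,000 / 0.7802) ≈ 17929.229.

Q* ≈ 17,929 packs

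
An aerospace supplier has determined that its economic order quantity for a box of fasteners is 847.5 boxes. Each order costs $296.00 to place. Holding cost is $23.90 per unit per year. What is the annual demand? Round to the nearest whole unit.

D ≈ 28,997 boxes per year

Invert the EOQ relation Q*² = 2DS/H.
From Q* = √(2DS/H): D = Q*²H / (2S) = 847.5² × 23.9 / (2 × 296) = 28997.170.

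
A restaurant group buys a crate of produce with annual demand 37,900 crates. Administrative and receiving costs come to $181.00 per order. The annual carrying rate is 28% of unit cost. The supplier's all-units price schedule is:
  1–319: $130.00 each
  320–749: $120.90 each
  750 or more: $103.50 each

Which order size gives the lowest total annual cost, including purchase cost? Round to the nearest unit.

Q* ≈ 750 crates

Holding cost per unit per year at price C is H = 0.28·C.
For each price level, check whether its EOQ is feasible; otherwise the best quantity at that price is the breakpoint.
Tier 1 ($130.00): EOQ = 613.9 exceeds tier's upper bound 319, so this tier is dominated.
EOQ at $120.90 = 636.6 (feasible in tier 2): TC = 37,900×$120.90 + (37,900/636.6)×181 + (636.6/2)×0.28×$120.90 = $4,603,660.93.
EOQ at $103.50 = 688.1 < 750, so use break Q=750: TC = 37,900×$103.50 + (37,900/750.0)×181 + (750.0/2)×0.28×$103.50 = $3,942,664.03.
Lowest total cost is $3,942,664.03 at Q = 750.0.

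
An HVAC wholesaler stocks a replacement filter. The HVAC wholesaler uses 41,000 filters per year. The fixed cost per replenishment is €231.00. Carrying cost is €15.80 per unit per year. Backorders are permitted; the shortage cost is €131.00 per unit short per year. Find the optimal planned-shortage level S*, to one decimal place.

With planned backorders, Q* = √(2DS/H) · √((H+B)/B).
√(2DS/H) = √(2 × 41,000 × 231 / 15.8) = 1094.925.
√((H+B)/B) = √((15.8+131)/131) = 1.0586.
Q* ≈ 1159.076.
S* = Q* · H/(H+B) = 1159.076 × 15.8/146.8 ≈ 124.751.

S* ≈ 124.8 filters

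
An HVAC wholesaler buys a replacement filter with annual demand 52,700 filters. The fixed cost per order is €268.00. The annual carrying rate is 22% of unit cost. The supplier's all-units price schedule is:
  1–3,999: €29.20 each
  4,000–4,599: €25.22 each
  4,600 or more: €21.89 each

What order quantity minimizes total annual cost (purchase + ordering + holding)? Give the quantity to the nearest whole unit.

Holding cost per unit per year at price C is H = 0.22·C.
Candidates are each tier's EOQ (if it falls in that tier) and each price-break quantity.
EOQ at €29.20 = 2096.9 (feasible in tier 1): TC = 52,700×€29.20 + (52,700/2096.9)×268 + (2096.9/2)×0.22×€29.20 = €1,552,310.71.
EOQ at €25.22 = 2256.3 < 4000, so use break Q=4000: TC = 52,700×€25.22 + (52,700/4000.0)×268 + (4000.0/2)×0.22×€25.22 = €1,343,721.70.
EOQ at €21.89 = 2421.9 < 4600, so use break Q=4600: TC = 52,700×€21.89 + (52,700/4600.0)×268 + (4600.0/2)×0.22×€21.89 = €1,167,749.69.
Lowest total cost is €1,167,749.69 at Q = 4600.0.

Q* ≈ 4,600 filters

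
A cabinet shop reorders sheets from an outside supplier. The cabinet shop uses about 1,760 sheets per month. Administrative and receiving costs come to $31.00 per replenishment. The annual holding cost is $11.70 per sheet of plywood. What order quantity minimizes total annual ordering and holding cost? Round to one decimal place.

Annual demand D = 1,760 × 12 = 21,120.
EOQ = √(2DS / H) = √(2 × 21,120 × 31 / 11.7).
= √(1,309,440 / 11.7) = √111,917.9487 ≈ 334.541.

Q* ≈ 334.5 sheets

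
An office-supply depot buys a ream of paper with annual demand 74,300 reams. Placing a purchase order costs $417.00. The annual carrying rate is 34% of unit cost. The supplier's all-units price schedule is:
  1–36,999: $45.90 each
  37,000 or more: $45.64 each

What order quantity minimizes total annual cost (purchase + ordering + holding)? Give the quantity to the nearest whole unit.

Holding cost per unit per year at price C is H = 0.34·C.
For each price level, check whether its EOQ is feasible; otherwise the best quantity at that price is the breakpoint.
EOQ at $45.90 = 1992.7 (feasible in tier 1): TC = 74,300×$45.90 + (74,300/1992.7)×417 + (1992.7/2)×0.34×$45.90 = $3,441,467.34.
EOQ at $45.64 = 1998.3 < 37000, so use break Q=37000: TC = 74,300×$45.64 + (74,300/37000.0)×417 + (37000.0/2)×0.34×$45.64 = $3,678,964.98.
Lowest total cost is $3,441,467.34 at Q = 1992.7.

Q* ≈ 1,993 reams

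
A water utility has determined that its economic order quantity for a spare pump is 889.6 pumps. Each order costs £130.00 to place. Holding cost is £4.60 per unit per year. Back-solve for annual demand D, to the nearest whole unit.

Squaring Q* = √(2DS/H) gives Q*² = 2DS/H.
From Q* = √(2DS/H): D = Q*²H / (2S) = 889.6² × 4.6 / (2 × 130) = 14001.483.

D ≈ 14,001 pumps per year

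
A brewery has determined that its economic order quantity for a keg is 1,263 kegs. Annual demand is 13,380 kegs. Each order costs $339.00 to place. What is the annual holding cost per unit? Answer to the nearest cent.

H ≈ $5.69

Squaring Q* = √(2DS/H) gives Q*² = 2DS/H.
From Q* = √(2DS/H): H = 2DS / Q*² = 2 × 13,380 × 339 / 1,263² = 5.6869.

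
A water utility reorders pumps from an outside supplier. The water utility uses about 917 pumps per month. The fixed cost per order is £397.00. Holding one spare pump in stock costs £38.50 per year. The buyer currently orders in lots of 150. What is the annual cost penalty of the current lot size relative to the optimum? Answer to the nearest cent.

Annual demand D = 917 × 12 = 11,004.
EOQ = √(2DS/H) = √(2 × 11,004 × 397 / 38.5) ≈ 476.38.
Cost at Q* = (D/Q*)S + (Q*/2)H = √(2DSH) ≈ £18,340.70.
Cost at Q = 150: (11,004/150)×397 + (150/2)×38.5 = £29,123.92 + £2,887.50 = £32,011.42.
Excess = £32,011.42 − £18,340.70 = £13,670.72.

Extra cost ≈ £13,670.72 per year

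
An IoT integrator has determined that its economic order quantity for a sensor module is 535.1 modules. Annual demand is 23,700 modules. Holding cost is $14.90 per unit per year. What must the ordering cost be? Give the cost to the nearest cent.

Squaring Q* = √(2DS/H) gives Q*² = 2DS/H.
From Q* = √(2DS/H): S = Q*²H / (2D) = 535.1² × 14.9 / (2 × 23,700) = 90.0073.

S ≈ $90.01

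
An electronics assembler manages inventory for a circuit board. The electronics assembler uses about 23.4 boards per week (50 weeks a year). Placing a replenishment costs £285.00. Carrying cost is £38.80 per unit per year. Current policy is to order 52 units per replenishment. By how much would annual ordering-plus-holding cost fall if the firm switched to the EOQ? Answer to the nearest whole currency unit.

Annual demand D = 23.4 × 50 = 1,170.
EOQ = √(2DS/H) = √(2 × 1,170 × 285 / 38.8) ≈ 131.10.
Cost at Q* = (D/Q*)S + (Q*/2)H = √(2DSH) ≈ £5,086.82.
Cost at Q = 52: (1,170/52)×285 + (52/2)×38.8 = £6,412.50 + £1,008.80 = £7,421.30.
Excess = £7,421.30 − £5,086.82 = £2,334.48.

Extra cost ≈ £2,334 per year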